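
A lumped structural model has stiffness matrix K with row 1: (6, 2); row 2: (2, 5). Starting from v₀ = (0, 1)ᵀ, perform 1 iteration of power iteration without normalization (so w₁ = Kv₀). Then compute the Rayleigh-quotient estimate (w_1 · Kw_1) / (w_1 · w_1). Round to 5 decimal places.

w1 = Kv₀ = (6·0 + 2·1; 2·0 + 5·1) = (2, 5)
Kw1 = (22, 29)
w1·Kw1 = 2·22 + 5·29 = 189; w1·w1 = 2·2 + 5·5 = 29
λ ≈ 189/29 = 6.51724

6.51724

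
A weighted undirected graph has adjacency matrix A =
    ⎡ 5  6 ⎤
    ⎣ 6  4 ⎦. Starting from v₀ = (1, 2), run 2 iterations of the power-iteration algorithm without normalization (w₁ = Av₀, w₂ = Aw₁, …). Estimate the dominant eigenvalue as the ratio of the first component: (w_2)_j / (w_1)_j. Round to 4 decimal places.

w1 = Av₀ = (17, 14)
w2 = Aw1 = (169, 158)
Ratio at component: 169 / 17 = 9.9412

λ ≈ 9.9412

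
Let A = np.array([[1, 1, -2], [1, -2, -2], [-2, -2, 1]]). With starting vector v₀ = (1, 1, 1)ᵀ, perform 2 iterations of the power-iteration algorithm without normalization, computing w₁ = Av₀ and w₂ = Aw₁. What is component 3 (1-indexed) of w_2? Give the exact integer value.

w1 = Av₀ = (0, -3, -3)
w2 = Aw1 = (3, 12, 3)
The requested component of w2 is 3.

3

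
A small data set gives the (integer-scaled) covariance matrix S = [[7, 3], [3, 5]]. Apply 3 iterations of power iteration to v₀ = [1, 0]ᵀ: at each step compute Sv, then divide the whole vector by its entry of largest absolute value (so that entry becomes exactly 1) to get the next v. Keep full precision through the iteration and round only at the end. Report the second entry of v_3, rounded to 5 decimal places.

Sv0 = (7.000000, 3.000000); divide by 7.000000 → v1 = (1.000000, 0.428571)
Sv1 = (8.285714, 5.142857); divide by 8.285714 → v2 = (1.000000, 0.620690)
Sv2 = (8.862069, 6.103448); divide by 8.862069 → v3 = (1.000000, 0.688716)
Requested entry of v3: 354/514 = 0.68872

0.68872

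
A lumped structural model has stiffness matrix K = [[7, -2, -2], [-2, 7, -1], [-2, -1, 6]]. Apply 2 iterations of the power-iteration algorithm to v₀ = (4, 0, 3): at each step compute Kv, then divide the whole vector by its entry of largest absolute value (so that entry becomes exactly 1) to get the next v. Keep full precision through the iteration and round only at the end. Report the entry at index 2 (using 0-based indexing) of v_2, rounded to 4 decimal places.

Kv0 = (22.00000, -11.00000, 10.00000); divide by 22.00000 → v1 = (1.00000, -0.50000, 0.45455)
Kv1 = (7.09091, -5.95455, 1.22727); divide by 7.09091 → v2 = (1.00000, -0.83974, 0.17308)
Requested entry of v2: 27/156 = 0.1731

0.1731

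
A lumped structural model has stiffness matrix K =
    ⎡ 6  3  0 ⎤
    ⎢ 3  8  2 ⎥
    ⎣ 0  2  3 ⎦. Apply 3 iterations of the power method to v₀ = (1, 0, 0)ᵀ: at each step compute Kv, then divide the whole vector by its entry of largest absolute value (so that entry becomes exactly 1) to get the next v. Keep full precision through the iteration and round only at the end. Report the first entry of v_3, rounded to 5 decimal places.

0.81988

Kv0 = (6.000000, 3.000000, 0.000000); divide by 6.000000 → v1 = (1.000000, 0.500000, 0.000000)
Kv1 = (7.500000, 7.000000, 1.000000); divide by 7.500000 → v2 = (1.000000, 0.933333, 0.133333)
Kv2 = (8.800000, 10.733333, 2.266667); divide by 10.733333 → v3 = (0.819876, 1.000000, 0.211180)
Requested entry of v3: 396/483 = 0.81988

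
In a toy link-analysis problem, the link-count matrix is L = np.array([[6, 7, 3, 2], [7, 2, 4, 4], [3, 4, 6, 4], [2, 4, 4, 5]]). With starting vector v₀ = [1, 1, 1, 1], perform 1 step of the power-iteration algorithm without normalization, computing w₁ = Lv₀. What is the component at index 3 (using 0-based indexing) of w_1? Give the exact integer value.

15

w1 = Lv₀ = (6·1 + 7·1 + 3·1 + 2·1; 7·1 + 2·1 + 4·1 + 4·1; 3·1 + 4·1 + 6·1 + 4·1; 2·1 + 4·1 + 4·1 + 5·1) = (18, 17, 17, 15)
The requested component of w1 is 15.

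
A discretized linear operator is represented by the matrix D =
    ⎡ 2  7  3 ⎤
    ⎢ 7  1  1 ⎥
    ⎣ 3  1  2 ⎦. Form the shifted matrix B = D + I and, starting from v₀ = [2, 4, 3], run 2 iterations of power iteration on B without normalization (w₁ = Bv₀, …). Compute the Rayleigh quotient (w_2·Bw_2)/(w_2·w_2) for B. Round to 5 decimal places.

B = D + I has rows (3, 7, 3); (7, 2, 1); (3, 1, 3)
w1 = Bv₀ = (43, 25, 19)
w2 = Bw1 = (361, 370, 211)
Bw2 = (4306, 3478, 2086)
w2·Bw2 = 3281472; w2·w2 = 311742; μ ≈ 3281472/311742 = 10.52624

μ ≈ 10.52624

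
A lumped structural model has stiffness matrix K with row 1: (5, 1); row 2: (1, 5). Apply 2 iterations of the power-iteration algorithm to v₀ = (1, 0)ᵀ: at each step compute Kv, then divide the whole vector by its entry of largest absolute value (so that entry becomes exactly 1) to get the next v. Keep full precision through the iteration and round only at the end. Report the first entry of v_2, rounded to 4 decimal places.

Kv0 = (5.00000, 1.00000); divide by 5.00000 → v1 = (1.00000, 0.20000)
Kv1 = (5.20000, 2.00000); divide by 5.20000 → v2 = (1.00000, 0.38462)
Requested entry of v2: 26/26 = 1.0000

1.0000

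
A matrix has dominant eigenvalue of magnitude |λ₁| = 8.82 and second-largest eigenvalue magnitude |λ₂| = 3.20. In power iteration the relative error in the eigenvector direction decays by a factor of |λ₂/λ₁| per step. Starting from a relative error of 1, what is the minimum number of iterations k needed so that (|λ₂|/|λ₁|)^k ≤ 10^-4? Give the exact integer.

10

|λ₂/λ₁| = 3.20/8.82 = 0.36281
Need k ≥ ln(10^-4) / ln(0.36281) = -9.2103 / -1.0139 ≈ 9.084
Smallest integer k satisfying the bound: 10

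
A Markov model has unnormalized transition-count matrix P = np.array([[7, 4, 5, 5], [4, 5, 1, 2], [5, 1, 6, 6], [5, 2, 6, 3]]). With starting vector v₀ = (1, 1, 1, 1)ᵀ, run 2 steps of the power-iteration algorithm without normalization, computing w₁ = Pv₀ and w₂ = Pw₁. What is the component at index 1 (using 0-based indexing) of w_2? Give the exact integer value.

194

w1 = Pv₀ = (21, 12, 18, 16)
w2 = Pw1 = (365, 194, 321, 285)
The requested component of w2 is 194.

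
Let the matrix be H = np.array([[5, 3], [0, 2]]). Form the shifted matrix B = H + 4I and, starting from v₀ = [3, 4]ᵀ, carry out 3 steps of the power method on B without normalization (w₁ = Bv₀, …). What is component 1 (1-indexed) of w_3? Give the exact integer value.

4239

B = H + 4I has rows (9, 3); (0, 6)
w1 = Bv₀ = (9·3 + 3·4; 0·3 + 6·4) = (39, 24)
w2 = Bw1 = (9·39 + 3·24; 0·39 + 6·24) = (423, 144)
w3 = Bw2 = (4239, 864)
Requested component of w3: 4239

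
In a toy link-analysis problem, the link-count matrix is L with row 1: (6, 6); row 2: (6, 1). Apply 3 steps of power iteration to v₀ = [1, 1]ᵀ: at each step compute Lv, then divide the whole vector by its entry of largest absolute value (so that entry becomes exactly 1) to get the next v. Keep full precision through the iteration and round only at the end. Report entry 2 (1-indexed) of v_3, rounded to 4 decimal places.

Lv0 = (12.00000, 7.00000); divide by 12.00000 → v1 = (1.00000, 0.58333)
Lv1 = (9.50000, 6.58333); divide by 9.50000 → v2 = (1.00000, 0.69298)
Lv2 = (10.15789, 6.69298); divide by 10.15789 → v3 = (1.00000, 0.65889)
Requested entry of v3: 763/1158 = 0.6589

0.6589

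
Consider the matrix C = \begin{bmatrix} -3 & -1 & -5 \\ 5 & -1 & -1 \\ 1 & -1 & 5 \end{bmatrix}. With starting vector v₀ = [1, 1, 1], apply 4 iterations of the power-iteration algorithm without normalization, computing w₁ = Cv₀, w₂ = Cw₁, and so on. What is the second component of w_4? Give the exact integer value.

w1 = Cv₀ = ((-3)·1 + (-1)·1 + (-5)·1; 5·1 + (-1)·1 + (-1)·1; 1·1 + (-1)·1 + 5·1) = (-9, 3, 5)
w2 = Cw1 = ((-3)·(-9) + (-1)·3 + (-5)·5; 5·(-9) + (-1)·3 + (-1)·5; 1·(-9) + (-1)·3 + 5·5) = (-1, -53, 13)
w3 = Cw2 = (-9, 35, 117)
w4 = Cw3 = (-593, -197, 541)
The requested component of w4 is -197.

-197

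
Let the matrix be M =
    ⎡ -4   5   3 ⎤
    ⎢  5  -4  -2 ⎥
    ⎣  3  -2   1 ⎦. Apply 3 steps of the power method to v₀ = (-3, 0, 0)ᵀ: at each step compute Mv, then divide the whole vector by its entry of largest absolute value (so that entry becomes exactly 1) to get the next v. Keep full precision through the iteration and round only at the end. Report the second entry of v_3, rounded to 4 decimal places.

Mv0 = (12.00000, -15.00000, -9.00000); divide by -15.00000 → v1 = (-0.80000, 1.00000, 0.60000)
Mv1 = (10.00000, -9.20000, -3.80000); divide by 10.00000 → v2 = (1.00000, -0.92000, -0.38000)
Mv2 = (-9.74000, 9.44000, 4.46000); divide by -9.74000 → v3 = (1.00000, -0.96920, -0.45791)
Requested entry of v3: -1416/1461 = -0.9692

-0.9692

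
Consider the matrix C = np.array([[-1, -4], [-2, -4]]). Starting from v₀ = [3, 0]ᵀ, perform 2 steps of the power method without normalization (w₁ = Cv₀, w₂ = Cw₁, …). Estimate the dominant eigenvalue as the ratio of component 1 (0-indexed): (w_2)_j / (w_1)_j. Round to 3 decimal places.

-5.000

w1 = Cv₀ = ((-1)·3 + (-4)·0; (-2)·3 + (-4)·0) = (-3, -6)
w2 = Cw1 = ((-1)·(-3) + (-4)·(-6); (-2)·(-3) + (-4)·(-6)) = (27, 30)
Ratio at component: 30 / -6 = -5.000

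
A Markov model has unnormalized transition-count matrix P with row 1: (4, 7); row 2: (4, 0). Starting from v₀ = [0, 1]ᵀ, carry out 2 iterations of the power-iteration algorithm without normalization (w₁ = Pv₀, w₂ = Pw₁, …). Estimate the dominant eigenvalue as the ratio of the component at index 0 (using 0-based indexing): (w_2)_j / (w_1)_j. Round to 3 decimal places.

w1 = Pv₀ = (7, 0)
w2 = Pw1 = (28, 28)
Ratio at component: 28 / 7 = 4.000

4.000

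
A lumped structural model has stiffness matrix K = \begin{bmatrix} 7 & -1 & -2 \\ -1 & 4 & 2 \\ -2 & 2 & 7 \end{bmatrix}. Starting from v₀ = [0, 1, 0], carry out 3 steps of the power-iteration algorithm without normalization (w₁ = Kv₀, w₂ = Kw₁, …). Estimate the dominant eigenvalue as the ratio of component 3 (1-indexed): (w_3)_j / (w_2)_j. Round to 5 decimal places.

w1 = Kv₀ = (-1, 4, 2)
w2 = Kw1 = (-15, 21, 24)
w3 = Kw2 = (-174, 147, 240)
Ratio at component: 240 / 24 = 10.00000

λ ≈ 10.00000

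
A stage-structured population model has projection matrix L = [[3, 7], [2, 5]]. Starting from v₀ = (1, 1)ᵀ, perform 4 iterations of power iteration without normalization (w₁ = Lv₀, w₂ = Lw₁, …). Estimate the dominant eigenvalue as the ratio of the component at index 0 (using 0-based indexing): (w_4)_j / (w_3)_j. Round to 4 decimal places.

w1 = Lv₀ = (10, 7)
w2 = Lw1 = (79, 55)
w3 = Lw2 = (622, 433)
w4 = Lw3 = (4897, 3409)
Ratio at component: 4897 / 622 = 7.8730

λ ≈ 7.8730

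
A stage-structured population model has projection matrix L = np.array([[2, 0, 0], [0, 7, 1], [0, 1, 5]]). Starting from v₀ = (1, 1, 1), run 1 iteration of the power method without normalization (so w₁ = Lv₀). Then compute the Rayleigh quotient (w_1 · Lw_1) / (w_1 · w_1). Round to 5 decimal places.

λ ≈ 7.03846

w1 = Lv₀ = (2·1 + 0·1 + 0·1; 0·1 + 7·1 + 1·1; 0·1 + 1·1 + 5·1) = (2, 8, 6)
Lw1 = (4, 62, 38)
w1·Lw1 = 2·4 + 8·62 + 6·38 = 732; w1·w1 = 2·2 + 8·8 + 6·6 = 104
λ ≈ 732/104 = 7.03846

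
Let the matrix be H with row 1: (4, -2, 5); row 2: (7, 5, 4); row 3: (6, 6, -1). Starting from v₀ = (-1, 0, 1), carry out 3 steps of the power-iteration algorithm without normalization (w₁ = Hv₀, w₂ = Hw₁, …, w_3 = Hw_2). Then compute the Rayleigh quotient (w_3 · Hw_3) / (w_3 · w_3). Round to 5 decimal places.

8.21036

w1 = Hv₀ = (4·(-1) + (-2)·0 + 5·1; 7·(-1) + 5·0 + 4·1; 6·(-1) + 6·0 + (-1)·1) = (1, -3, -7)
w2 = Hw1 = (4·1 + (-2)·(-3) + 5·(-7); 7·1 + 5·(-3) + 4·(-7); 6·1 + 6·(-3) + (-1)·(-7)) = (-25, -36, -5)
w3 = Hw2 = (-53, -375, -361)
Hw3 = (-1267, -3690, -2207)
w3·Hw3 = (-53)·(-1267) + (-375)·(-3690) + (-361)·(-2207) = 2247628; w3·w3 = (-53)·(-53) + (-375)·(-375) + (-361)·(-361) = 273755
λ ≈ 2247628/273755 = 8.21036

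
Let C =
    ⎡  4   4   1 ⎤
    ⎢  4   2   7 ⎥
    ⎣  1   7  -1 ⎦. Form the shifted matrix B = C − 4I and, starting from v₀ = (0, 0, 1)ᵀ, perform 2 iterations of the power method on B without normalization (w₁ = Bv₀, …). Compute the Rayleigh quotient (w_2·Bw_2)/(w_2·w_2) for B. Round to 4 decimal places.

B = C − 4I has rows (0, 4, 1); (4, -2, 7); (1, 7, -5)
w1 = Bv₀ = (0·0 + 4·0 + 1·1; 4·0 + (-2)·0 + 7·1; 1·0 + 7·0 + (-5)·1) = (1, 7, -5)
w2 = Bw1 = (0·1 + 4·7 + 1·(-5); 4·1 + (-2)·7 + 7·(-5); 1·1 + 7·7 + (-5)·(-5)) = (23, -45, 75)
Bw2 = (-105, 707, -667)
w2·Bw2 = -84255; w2·w2 = 8179; μ ≈ -84255/8179 = -10.3014

μ ≈ -10.3014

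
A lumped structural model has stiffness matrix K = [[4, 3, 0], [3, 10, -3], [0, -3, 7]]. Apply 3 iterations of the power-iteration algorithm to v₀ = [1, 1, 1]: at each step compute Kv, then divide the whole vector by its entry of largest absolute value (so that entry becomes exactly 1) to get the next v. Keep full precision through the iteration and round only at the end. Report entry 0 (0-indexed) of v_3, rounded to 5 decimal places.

0.44016

Kv0 = (7.000000, 10.000000, 4.000000); divide by 10.000000 → v1 = (0.700000, 1.000000, 0.400000)
Kv1 = (5.800000, 10.900000, -0.200000); divide by 10.900000 → v2 = (0.532110, 1.000000, -0.018349)
Kv2 = (5.128440, 11.651376, -3.128440); divide by 11.651376 → v3 = (0.440157, 1.000000, -0.268504)
Requested entry of v3: 559/1270 = 0.44016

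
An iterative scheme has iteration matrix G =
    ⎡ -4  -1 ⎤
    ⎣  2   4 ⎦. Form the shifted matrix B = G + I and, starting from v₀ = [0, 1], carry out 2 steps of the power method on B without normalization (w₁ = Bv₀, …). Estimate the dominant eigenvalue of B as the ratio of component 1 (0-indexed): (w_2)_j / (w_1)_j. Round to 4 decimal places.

4.6000

B = G + I has rows (-3, -1); (2, 5)
w1 = Bv₀ = (-1, 5)
w2 = Bw1 = (-2, 23)
Ratio: 23/5 = 4.6000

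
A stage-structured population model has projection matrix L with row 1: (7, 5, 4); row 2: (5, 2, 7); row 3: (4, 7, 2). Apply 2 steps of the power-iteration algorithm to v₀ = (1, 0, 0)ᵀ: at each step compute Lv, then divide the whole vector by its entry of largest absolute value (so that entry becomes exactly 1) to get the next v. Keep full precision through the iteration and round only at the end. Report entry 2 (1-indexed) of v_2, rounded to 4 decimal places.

0.8111

Lv0 = (7.00000, 5.00000, 4.00000); divide by 7.00000 → v1 = (1.00000, 0.71429, 0.57143)
Lv1 = (12.85714, 10.42857, 10.14286); divide by 12.85714 → v2 = (1.00000, 0.81111, 0.78889)
Requested entry of v2: 73/90 = 0.8111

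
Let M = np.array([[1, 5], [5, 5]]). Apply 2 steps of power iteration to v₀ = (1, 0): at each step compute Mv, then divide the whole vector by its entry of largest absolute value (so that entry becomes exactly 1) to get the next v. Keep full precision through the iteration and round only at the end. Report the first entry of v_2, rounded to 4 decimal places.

Mv0 = (1.00000, 5.00000); divide by 5.00000 → v1 = (0.20000, 1.00000)
Mv1 = (5.20000, 6.00000); divide by 6.00000 → v2 = (0.86667, 1.00000)
Requested entry of v2: 26/30 = 0.8667

0.8667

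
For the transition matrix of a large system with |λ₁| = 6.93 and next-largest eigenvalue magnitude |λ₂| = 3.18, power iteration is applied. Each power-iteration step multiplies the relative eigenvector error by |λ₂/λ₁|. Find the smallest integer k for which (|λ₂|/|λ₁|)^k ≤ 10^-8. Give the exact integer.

|λ₂/λ₁| = 3.18/6.93 = 0.45887
Need k ≥ ln(10^-8) / ln(0.45887) = -18.4207 / -0.7790 ≈ 23.647
Smallest integer k satisfying the bound: 24

24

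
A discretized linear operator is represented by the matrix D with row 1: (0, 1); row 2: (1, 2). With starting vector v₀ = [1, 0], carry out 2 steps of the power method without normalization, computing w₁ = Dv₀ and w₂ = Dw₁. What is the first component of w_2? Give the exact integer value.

w1 = Dv₀ = (0, 1)
w2 = Dw1 = (1, 2)
The requested component of w2 is 1.

1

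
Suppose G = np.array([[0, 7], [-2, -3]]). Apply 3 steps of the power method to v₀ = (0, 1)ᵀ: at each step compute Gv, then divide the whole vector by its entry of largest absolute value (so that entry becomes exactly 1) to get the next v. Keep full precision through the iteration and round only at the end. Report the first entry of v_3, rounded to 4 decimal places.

Gv0 = (7.00000, -3.00000); divide by 7.00000 → v1 = (1.00000, -0.42857)
Gv1 = (-3.00000, -0.71429); divide by -3.00000 → v2 = (1.00000, 0.23810)
Gv2 = (1.66667, -2.71429); divide by -2.71429 → v3 = (-0.61404, 1.00000)
Requested entry of v3: -35/57 = -0.6140

-0.6140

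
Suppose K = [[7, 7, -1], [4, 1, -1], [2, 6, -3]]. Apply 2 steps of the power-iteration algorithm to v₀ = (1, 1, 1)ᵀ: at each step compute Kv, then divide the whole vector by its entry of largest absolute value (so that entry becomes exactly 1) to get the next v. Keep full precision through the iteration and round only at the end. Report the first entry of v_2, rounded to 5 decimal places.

Kv0 = (13.000000, 4.000000, 5.000000); divide by 13.000000 → v1 = (1.000000, 0.307692, 0.384615)
Kv1 = (8.769231, 3.923077, 2.692308); divide by 8.769231 → v2 = (1.000000, 0.447368, 0.307018)
Requested entry of v2: 114/114 = 1.00000

1.00000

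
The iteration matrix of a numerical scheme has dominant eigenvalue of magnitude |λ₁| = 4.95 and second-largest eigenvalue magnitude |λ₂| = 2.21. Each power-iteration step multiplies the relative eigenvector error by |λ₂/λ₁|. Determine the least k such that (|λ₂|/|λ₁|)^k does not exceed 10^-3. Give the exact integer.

|λ₂/λ₁| = 2.21/4.95 = 0.44646
Need k ≥ ln(10^-3) / ln(0.44646) = -6.9078 / -0.8064 ≈ 8.566
Smallest integer k satisfying the bound: 9

9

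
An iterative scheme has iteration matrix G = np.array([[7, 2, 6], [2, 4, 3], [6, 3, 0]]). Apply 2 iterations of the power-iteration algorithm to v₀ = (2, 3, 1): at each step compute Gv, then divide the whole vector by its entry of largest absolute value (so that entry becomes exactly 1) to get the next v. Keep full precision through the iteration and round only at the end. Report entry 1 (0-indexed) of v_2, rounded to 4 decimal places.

Gv0 = (26.00000, 19.00000, 21.00000); divide by 26.00000 → v1 = (1.00000, 0.73077, 0.80769)
Gv1 = (13.30769, 7.34615, 8.19231); divide by 13.30769 → v2 = (1.00000, 0.55202, 0.61561)
Requested entry of v2: 191/346 = 0.5520

0.5520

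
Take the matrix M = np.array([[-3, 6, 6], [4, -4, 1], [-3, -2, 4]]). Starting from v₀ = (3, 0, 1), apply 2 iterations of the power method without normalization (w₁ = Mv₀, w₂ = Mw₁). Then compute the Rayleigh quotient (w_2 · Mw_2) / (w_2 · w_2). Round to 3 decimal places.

λ ≈ -7.626

w1 = Mv₀ = ((-3)·3 + 6·0 + 6·1; 4·3 + (-4)·0 + 1·1; (-3)·3 + (-2)·0 + 4·1) = (-3, 13, -5)
w2 = Mw1 = ((-3)·(-3) + 6·13 + 6·(-5); 4·(-3) + (-4)·13 + 1·(-5); (-3)·(-3) + (-2)·13 + 4·(-5)) = (57, -69, -37)
Mw2 = (-807, 467, -181)
w2·Mw2 = 57·(-807) + (-69)·467 + (-37)·(-181) = -71525; w2·w2 = 57·57 + (-69)·(-69) + (-37)·(-37) = 9379
λ ≈ -71525/9379 = -7.626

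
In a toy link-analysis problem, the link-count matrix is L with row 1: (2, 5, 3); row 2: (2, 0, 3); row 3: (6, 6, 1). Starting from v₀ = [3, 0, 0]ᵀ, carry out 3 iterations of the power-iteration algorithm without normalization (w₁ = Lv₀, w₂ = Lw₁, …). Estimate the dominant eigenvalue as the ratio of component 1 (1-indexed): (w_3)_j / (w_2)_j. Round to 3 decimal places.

w1 = Lv₀ = (2·3 + 5·0 + 3·0; 2·3 + 0·0 + 3·0; 6·3 + 6·0 + 1·0) = (6, 6, 18)
w2 = Lw1 = (2·6 + 5·6 + 3·18; 2·6 + 0·6 + 3·18; 6·6 + 6·6 + 1·18) = (96, 66, 90)
w3 = Lw2 = (792, 462, 1062)
Ratio at component: 792 / 96 = 8.250

8.250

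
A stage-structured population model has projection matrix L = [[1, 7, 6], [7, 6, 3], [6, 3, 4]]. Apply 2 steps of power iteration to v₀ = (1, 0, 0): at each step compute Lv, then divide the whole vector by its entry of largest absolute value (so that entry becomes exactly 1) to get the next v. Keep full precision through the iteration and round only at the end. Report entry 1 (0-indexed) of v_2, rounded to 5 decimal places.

Lv0 = (1.000000, 7.000000, 6.000000); divide by 7.000000 → v1 = (0.142857, 1.000000, 0.857143)
Lv1 = (12.285714, 9.571429, 7.285714); divide by 12.285714 → v2 = (1.000000, 0.779070, 0.593023)
Requested entry of v2: 67/86 = 0.77907

0.77907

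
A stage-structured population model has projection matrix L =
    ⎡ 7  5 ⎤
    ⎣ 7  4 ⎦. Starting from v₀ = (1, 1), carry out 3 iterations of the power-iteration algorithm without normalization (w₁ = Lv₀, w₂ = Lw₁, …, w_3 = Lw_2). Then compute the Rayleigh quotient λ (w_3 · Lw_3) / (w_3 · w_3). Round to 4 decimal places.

w1 = Lv₀ = (7·1 + 5·1; 7·1 + 4·1) = (12, 11)
w2 = Lw1 = (7·12 + 5·11; 7·12 + 4·11) = (139, 128)
w3 = Lw2 = (1613, 1485)
Lw3 = (18716, 17231)
w3·Lw3 = 1613·18716 + 1485·17231 = 55776943; w3·w3 = 1613·1613 + 1485·1485 = 4806994
λ ≈ 55776943/4806994 = 11.6033

λ ≈ 11.6033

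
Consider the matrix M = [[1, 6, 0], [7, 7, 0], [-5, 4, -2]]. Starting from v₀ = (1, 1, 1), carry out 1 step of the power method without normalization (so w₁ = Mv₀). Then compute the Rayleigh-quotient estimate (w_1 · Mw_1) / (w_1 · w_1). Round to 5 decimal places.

w1 = Mv₀ = (7, 14, -3)
Mw1 = (91, 147, 27)
w1·Mw1 = 7·91 + 14·147 + (-3)·27 = 2614; w1·w1 = 7·7 + 14·14 + (-3)·(-3) = 254
λ ≈ 2614/254 = 10.29134

λ ≈ 10.29134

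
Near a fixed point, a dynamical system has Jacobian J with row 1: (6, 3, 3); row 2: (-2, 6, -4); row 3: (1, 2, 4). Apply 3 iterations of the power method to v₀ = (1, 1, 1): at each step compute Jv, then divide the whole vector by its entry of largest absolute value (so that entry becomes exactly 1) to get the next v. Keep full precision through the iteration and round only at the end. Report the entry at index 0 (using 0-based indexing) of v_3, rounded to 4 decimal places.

-0.7933

Jv0 = (12.00000, 0.00000, 7.00000); divide by 12.00000 → v1 = (1.00000, 0.00000, 0.58333)
Jv1 = (7.75000, -4.33333, 3.33333); divide by 7.75000 → v2 = (1.00000, -0.55914, 0.43011)
Jv2 = (5.61290, -7.07527, 1.60215); divide by -7.07527 → v3 = (-0.79331, 1.00000, -0.22644)
Requested entry of v3: 522/-658 = -0.7933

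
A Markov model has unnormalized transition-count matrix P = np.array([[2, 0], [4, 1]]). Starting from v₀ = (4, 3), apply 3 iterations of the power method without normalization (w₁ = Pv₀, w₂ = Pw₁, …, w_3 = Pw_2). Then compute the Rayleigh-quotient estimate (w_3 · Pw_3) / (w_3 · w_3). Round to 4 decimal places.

λ ≈ 2.1049

w1 = Pv₀ = (2·4 + 0·3; 4·4 + 1·3) = (8, 19)
w2 = Pw1 = (2·8 + 0·19; 4·8 + 1·19) = (16, 51)
w3 = Pw2 = (32, 115)
Pw3 = (64, 243)
w3·Pw3 = 32·64 + 115·243 = 29993; w3·w3 = 32·32 + 115·115 = 14249
λ ≈ 29993/14249 = 2.1049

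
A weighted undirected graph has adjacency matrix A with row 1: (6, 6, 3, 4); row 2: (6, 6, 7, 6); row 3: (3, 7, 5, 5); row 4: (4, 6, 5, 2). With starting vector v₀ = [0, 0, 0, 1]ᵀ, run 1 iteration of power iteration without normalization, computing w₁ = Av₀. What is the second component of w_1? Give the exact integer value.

w1 = Av₀ = (4, 6, 5, 2)
The requested component of w1 is 6.

6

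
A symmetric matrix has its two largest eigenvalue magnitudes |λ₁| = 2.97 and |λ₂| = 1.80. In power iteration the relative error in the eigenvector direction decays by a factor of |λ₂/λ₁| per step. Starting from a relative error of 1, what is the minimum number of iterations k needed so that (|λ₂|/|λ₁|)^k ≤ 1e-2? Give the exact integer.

|λ₂/λ₁| = 1.80/2.97 = 0.60606
Need k ≥ ln(1e-2) / ln(0.60606) = -4.6052 / -0.5008 ≈ 9.196
Smallest integer k satisfying the bound: 10

10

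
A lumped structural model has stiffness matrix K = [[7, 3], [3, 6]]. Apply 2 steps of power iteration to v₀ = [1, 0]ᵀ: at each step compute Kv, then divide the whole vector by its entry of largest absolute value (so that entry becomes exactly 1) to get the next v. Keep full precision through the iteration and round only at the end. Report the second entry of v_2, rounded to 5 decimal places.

Kv0 = (7.000000, 3.000000); divide by 7.000000 → v1 = (1.000000, 0.428571)
Kv1 = (8.285714, 5.571429); divide by 8.285714 → v2 = (1.000000, 0.672414)
Requested entry of v2: 39/58 = 0.67241

0.67241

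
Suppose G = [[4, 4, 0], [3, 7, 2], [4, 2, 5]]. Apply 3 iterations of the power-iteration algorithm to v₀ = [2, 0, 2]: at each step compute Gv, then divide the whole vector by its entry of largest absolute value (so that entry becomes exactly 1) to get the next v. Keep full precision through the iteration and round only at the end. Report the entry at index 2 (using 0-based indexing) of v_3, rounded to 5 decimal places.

0.89220

Gv0 = (8.000000, 10.000000, 18.000000); divide by 18.000000 → v1 = (0.444444, 0.555556, 1.000000)
Gv1 = (4.000000, 7.222222, 7.888889); divide by 7.888889 → v2 = (0.507042, 0.915493, 1.000000)
Gv2 = (5.690141, 9.929577, 8.859155); divide by 9.929577 → v3 = (0.573050, 1.000000, 0.892199)
Requested entry of v3: 1258/1410 = 0.89220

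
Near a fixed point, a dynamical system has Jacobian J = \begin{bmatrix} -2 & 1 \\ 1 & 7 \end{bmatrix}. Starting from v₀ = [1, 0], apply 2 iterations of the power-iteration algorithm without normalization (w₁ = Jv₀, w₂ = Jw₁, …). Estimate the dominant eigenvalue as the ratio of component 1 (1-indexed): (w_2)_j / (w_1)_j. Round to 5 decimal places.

-2.50000

w1 = Jv₀ = (-2, 1)
w2 = Jw1 = (5, 5)
Ratio at component: 5 / -2 = -2.50000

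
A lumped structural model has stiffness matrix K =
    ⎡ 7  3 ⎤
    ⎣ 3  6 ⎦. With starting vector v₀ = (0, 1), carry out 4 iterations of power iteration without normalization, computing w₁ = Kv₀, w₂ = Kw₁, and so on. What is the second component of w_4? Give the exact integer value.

3546

w1 = Kv₀ = (3, 6)
w2 = Kw1 = (39, 45)
w3 = Kw2 = (408, 387)
w4 = Kw3 = (4017, 3546)
The requested component of w4 is 3546.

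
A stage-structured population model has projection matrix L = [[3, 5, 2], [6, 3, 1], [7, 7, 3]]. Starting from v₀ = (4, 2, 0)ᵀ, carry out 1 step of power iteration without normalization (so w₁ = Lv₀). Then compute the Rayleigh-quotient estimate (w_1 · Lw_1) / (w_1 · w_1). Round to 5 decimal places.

w1 = Lv₀ = (3·4 + 5·2 + 2·0; 6·4 + 3·2 + 1·0; 7·4 + 7·2 + 3·0) = (22, 30, 42)
Lw1 = (300, 264, 490)
w1·Lw1 = 22·300 + 30·264 + 42·490 = 35100; w1·w1 = 22·22 + 30·30 + 42·42 = 3148
λ ≈ 35100/3148 = 11.14994

λ ≈ 11.14994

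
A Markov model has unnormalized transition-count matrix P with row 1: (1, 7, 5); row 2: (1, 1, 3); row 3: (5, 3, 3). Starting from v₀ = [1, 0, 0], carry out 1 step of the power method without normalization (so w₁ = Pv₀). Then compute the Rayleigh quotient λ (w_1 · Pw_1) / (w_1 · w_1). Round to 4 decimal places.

w1 = Pv₀ = (1·1 + 7·0 + 5·0; 1·1 + 1·0 + 3·0; 5·1 + 3·0 + 3·0) = (1, 1, 5)
Pw1 = (33, 17, 23)
w1·Pw1 = 1·33 + 1·17 + 5·23 = 165; w1·w1 = 1·1 + 1·1 + 5·5 = 27
λ ≈ 165/27 = 6.1111

6.1111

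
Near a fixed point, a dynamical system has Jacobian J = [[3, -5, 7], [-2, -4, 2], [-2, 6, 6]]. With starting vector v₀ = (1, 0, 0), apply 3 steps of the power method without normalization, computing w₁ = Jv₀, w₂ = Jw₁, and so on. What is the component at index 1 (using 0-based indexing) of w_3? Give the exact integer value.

w1 = Jv₀ = (3·1 + (-5)·0 + 7·0; (-2)·1 + (-4)·0 + 2·0; (-2)·1 + 6·0 + 6·0) = (3, -2, -2)
w2 = Jw1 = (3·3 + (-5)·(-2) + 7·(-2); (-2)·3 + (-4)·(-2) + 2·(-2); (-2)·3 + 6·(-2) + 6·(-2)) = (5, -2, -30)
w3 = Jw2 = (-185, -62, -202)
The requested component of w3 is -62.

-62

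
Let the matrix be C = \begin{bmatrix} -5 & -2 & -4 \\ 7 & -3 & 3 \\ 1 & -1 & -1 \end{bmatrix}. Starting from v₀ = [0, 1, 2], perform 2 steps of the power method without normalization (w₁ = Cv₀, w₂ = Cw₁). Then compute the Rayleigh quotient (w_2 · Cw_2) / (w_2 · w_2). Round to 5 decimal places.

w1 = Cv₀ = (-10, 3, -3)
w2 = Cw1 = (56, -88, -10)
Cw2 = (-64, 626, 154)
w2·Cw2 = 56·(-64) + (-88)·626 + (-10)·154 = -60212; w2·w2 = 56·56 + (-88)·(-88) + (-10)·(-10) = 10980
λ ≈ -60212/10980 = -5.48379

λ ≈ -5.48379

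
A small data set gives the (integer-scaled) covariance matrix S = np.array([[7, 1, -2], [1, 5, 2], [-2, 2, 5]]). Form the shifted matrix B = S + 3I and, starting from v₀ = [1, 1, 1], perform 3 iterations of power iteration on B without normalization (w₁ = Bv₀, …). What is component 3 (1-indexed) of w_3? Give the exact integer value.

600

B = S + 3I has rows (10, 1, -2); (1, 8, 2); (-2, 2, 8)
w1 = Bv₀ = (10·1 + 1·1 + (-2)·1; 1·1 + 8·1 + 2·1; (-2)·1 + 2·1 + 8·1) = (9, 11, 8)
w2 = Bw1 = (10·9 + 1·11 + (-2)·8; 1·9 + 8·11 + 2·8; (-2)·9 + 2·11 + 8·8) = (85, 113, 68)
w3 = Bw2 = (827, 1125, 600)
Requested component of w3: 600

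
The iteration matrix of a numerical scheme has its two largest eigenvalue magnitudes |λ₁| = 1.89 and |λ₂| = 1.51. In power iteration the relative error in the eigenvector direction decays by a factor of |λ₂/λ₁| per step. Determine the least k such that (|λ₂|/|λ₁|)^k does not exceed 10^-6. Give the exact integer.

|λ₂/λ₁| = 1.51/1.89 = 0.79894
Need k ≥ ln(10^-6) / ln(0.79894) = -13.8155 / -0.2245 ≈ 61.548
Smallest integer k satisfying the bound: 62

62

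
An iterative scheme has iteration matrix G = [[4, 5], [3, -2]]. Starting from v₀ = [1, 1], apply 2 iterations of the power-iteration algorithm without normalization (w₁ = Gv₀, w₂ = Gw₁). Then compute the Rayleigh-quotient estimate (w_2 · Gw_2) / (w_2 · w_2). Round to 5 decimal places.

w1 = Gv₀ = (4·1 + 5·1; 3·1 + (-2)·1) = (9, 1)
w2 = Gw1 = (4·9 + 5·1; 3·9 + (-2)·1) = (41, 25)
Gw2 = (289, 73)
w2·Gw2 = 41·289 + 25·73 = 13674; w2·w2 = 41·41 + 25·25 = 2306
λ ≈ 13674/2306 = 5.92975

5.92975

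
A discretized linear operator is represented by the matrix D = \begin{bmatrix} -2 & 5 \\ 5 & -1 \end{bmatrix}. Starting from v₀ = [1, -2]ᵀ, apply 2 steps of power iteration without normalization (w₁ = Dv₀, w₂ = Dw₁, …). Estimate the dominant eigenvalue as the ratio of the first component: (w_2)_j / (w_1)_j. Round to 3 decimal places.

w1 = Dv₀ = ((-2)·1 + 5·(-2); 5·1 + (-1)·(-2)) = (-12, 7)
w2 = Dw1 = ((-2)·(-12) + 5·7; 5·(-12) + (-1)·7) = (59, -67)
Ratio at component: 59 / -12 = -4.917

λ ≈ -4.917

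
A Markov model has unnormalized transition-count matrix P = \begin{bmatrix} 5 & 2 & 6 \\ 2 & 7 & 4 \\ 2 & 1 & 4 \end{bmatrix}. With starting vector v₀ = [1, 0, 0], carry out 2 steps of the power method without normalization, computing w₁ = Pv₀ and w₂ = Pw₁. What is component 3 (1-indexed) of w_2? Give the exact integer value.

w1 = Pv₀ = (5, 2, 2)
w2 = Pw1 = (41, 32, 20)
The requested component of w2 is 20.

20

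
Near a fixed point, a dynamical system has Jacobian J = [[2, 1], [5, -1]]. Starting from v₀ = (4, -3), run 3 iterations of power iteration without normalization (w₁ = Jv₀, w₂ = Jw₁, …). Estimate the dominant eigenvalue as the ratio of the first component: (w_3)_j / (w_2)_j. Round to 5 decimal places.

2.06061

w1 = Jv₀ = (5, 23)
w2 = Jw1 = (33, 2)
w3 = Jw2 = (68, 163)
Ratio at component: 68 / 33 = 2.06061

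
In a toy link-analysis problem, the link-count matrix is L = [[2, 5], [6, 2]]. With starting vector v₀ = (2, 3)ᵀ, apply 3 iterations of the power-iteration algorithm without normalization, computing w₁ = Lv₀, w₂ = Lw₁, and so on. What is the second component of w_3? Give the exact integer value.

w1 = Lv₀ = (2·2 + 5·3; 6·2 + 2·3) = (19, 18)
w2 = Lw1 = (2·19 + 5·18; 6·19 + 2·18) = (128, 150)
w3 = Lw2 = (1006, 1068)
The requested component of w3 is 1068.

1068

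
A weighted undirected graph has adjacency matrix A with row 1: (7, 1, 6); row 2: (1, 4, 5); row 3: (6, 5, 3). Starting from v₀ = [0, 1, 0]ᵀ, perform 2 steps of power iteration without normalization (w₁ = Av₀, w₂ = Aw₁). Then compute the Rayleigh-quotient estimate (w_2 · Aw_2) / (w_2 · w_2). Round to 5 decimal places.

λ ≈ 12.62232

w1 = Av₀ = (7·0 + 1·1 + 6·0; 1·0 + 4·1 + 5·0; 6·0 + 5·1 + 3·0) = (1, 4, 5)
w2 = Aw1 = (7·1 + 1·4 + 6·5; 1·1 + 4·4 + 5·5; 6·1 + 5·4 + 3·5) = (41, 42, 41)
Aw2 = (575, 414, 579)
w2·Aw2 = 41·575 + 42·414 + 41·579 = 64702; w2·w2 = 41·41 + 42·42 + 41·41 = 5126
λ ≈ 64702/5126 = 12.62232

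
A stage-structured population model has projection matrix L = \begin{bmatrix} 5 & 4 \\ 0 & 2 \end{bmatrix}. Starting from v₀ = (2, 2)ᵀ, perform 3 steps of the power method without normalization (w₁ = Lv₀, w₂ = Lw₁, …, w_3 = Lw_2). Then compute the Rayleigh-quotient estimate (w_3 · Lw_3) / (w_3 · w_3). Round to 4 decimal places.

w1 = Lv₀ = (18, 4)
w2 = Lw1 = (106, 8)
w3 = Lw2 = (562, 16)
Lw3 = (2874, 32)
w3·Lw3 = 562·2874 + 16·32 = 1615700; w3·w3 = 562·562 + 16·16 = 316100
λ ≈ 1615700/316100 = 5.1114

5.1114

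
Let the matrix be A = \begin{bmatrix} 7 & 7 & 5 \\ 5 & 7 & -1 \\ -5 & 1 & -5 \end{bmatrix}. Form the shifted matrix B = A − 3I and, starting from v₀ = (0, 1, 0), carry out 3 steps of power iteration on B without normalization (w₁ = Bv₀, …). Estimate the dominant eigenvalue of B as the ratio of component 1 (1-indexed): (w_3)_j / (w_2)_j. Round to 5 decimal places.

μ ≈ 6.54098

B = A − 3I has rows (4, 7, 5); (5, 4, -1); (-5, 1, -8)
w1 = Bv₀ = (7, 4, 1)
w2 = Bw1 = (61, 50, -39)
w3 = Bw2 = (399, 544, 57)
Ratio: 399/61 = 6.54098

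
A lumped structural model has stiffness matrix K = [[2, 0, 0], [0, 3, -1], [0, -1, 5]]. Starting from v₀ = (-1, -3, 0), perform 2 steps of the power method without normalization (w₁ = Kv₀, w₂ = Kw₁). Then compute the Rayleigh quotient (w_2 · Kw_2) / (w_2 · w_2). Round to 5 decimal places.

4.72654

w1 = Kv₀ = (-2, -9, 3)
w2 = Kw1 = (-4, -30, 24)
Kw2 = (-8, -114, 150)
w2·Kw2 = (-4)·(-8) + (-30)·(-114) + 24·150 = 7052; w2·w2 = (-4)·(-4) + (-30)·(-30) + 24·24 = 1492
λ ≈ 7052/1492 = 4.72654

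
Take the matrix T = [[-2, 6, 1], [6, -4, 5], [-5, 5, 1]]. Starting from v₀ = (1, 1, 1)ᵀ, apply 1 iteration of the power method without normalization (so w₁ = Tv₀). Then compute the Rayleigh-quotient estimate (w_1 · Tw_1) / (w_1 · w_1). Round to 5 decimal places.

3.00000

w1 = Tv₀ = (5, 7, 1)
Tw1 = (33, 7, 11)
w1·Tw1 = 5·33 + 7·7 + 1·11 = 225; w1·w1 = 5·5 + 7·7 + 1·1 = 75
λ ≈ 225/75 = 3.00000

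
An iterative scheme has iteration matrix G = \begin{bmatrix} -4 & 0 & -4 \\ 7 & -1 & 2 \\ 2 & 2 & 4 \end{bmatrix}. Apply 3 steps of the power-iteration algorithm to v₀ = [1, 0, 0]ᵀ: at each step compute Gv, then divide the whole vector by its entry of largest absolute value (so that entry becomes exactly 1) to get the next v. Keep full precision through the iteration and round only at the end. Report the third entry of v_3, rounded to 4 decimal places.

Gv0 = (-4.00000, 7.00000, 2.00000); divide by 7.00000 → v1 = (-0.57143, 1.00000, 0.28571)
Gv1 = (1.14286, -4.42857, 2.00000); divide by -4.42857 → v2 = (-0.25806, 1.00000, -0.45161)
Gv2 = (2.83871, -3.70968, -0.32258); divide by -3.70968 → v3 = (-0.76522, 1.00000, 0.08696)
Requested entry of v3: 10/115 = 0.0870

0.0870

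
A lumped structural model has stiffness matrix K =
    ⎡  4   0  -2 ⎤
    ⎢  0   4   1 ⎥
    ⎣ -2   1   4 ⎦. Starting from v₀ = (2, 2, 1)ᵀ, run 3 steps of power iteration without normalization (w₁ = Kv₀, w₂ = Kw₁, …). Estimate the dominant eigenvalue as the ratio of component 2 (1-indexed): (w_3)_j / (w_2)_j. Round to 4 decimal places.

λ ≈ 4.1316

w1 = Kv₀ = (4·2 + 0·2 + (-2)·1; 0·2 + 4·2 + 1·1; (-2)·2 + 1·2 + 4·1) = (6, 9, 2)
w2 = Kw1 = (4·6 + 0·9 + (-2)·2; 0·6 + 4·9 + 1·2; (-2)·6 + 1·9 + 4·2) = (20, 38, 5)
w3 = Kw2 = (70, 157, 18)
Ratio at component: 157 / 38 = 4.1316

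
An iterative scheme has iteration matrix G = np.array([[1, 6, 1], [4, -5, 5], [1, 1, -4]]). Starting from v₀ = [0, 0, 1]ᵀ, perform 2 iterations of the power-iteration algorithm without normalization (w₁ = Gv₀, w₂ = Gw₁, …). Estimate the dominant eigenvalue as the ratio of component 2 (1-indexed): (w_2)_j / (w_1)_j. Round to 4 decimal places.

-8.2000

w1 = Gv₀ = (1·0 + 6·0 + 1·1; 4·0 + (-5)·0 + 5·1; 1·0 + 1·0 + (-4)·1) = (1, 5, -4)
w2 = Gw1 = (1·1 + 6·5 + 1·(-4); 4·1 + (-5)·5 + 5·(-4); 1·1 + 1·5 + (-4)·(-4)) = (27, -41, 22)
Ratio at component: -41 / 5 = -8.2000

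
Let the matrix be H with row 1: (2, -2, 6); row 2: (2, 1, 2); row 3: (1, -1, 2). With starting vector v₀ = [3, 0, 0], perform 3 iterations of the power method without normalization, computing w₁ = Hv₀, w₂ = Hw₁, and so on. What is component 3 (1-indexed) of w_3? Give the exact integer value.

6

w1 = Hv₀ = (2·3 + (-2)·0 + 6·0; 2·3 + 1·0 + 2·0; 1·3 + (-1)·0 + 2·0) = (6, 6, 3)
w2 = Hw1 = (2·6 + (-2)·6 + 6·3; 2·6 + 1·6 + 2·3; 1·6 + (-1)·6 + 2·3) = (18, 24, 6)
w3 = Hw2 = (24, 72, 6)
The requested component of w3 is 6.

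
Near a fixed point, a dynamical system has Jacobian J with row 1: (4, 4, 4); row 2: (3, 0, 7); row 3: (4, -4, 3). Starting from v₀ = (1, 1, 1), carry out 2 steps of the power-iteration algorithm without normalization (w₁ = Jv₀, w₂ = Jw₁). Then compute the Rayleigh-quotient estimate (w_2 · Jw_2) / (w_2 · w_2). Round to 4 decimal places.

w1 = Jv₀ = (4·1 + 4·1 + 4·1; 3·1 + 0·1 + 7·1; 4·1 + (-4)·1 + 3·1) = (12, 10, 3)
w2 = Jw1 = (4·12 + 4·10 + 4·3; 3·12 + 0·10 + 7·3; 4·12 + (-4)·10 + 3·3) = (100, 57, 17)
Jw2 = (696, 419, 223)
w2·Jw2 = 100·696 + 57·419 + 17·223 = 97274; w2·w2 = 100·100 + 57·57 + 17·17 = 13538
λ ≈ 97274/13538 = 7.1853

λ ≈ 7.1853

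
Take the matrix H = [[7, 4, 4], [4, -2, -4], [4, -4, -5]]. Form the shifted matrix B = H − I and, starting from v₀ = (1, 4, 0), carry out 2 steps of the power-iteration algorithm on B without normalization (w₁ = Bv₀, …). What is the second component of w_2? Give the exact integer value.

160

B = H − I has rows (6, 4, 4); (4, -3, -4); (4, -4, -6)
w1 = Bv₀ = (22, -8, -12)
w2 = Bw1 = (52, 160, 192)
Requested component of w2: 160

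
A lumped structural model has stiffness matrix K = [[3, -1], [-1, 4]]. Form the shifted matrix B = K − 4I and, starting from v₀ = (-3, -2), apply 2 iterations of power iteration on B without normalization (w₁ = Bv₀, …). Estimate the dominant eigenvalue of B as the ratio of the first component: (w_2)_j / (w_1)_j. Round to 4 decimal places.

B = K − 4I has rows (-1, -1); (-1, 0)
w1 = Bv₀ = (5, 3)
w2 = Bw1 = (-8, -5)
Ratio: -8/5 = -1.6000

-1.6000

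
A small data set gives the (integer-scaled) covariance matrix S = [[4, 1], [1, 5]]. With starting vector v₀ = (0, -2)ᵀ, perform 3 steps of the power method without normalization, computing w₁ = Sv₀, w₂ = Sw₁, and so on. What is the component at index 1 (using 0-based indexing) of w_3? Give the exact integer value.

w1 = Sv₀ = (4·0 + 1·(-2); 1·0 + 5·(-2)) = (-2, -10)
w2 = Sw1 = (4·(-2) + 1·(-10); 1·(-2) + 5·(-10)) = (-18, -52)
w3 = Sw2 = (-124, -278)
The requested component of w3 is -278.

-278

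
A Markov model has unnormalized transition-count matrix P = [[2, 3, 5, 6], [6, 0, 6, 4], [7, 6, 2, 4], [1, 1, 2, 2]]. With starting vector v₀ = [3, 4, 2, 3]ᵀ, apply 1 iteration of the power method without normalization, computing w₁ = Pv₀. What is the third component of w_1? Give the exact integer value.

61

w1 = Pv₀ = (2·3 + 3·4 + 5·2 + 6·3; 6·3 + 0·4 + 6·2 + 4·3; 7·3 + 6·4 + 2·2 + 4·3; 1·3 + 1·4 + 2·2 + 2·3) = (46, 42, 61, 17)
The requested component of w1 is 61.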